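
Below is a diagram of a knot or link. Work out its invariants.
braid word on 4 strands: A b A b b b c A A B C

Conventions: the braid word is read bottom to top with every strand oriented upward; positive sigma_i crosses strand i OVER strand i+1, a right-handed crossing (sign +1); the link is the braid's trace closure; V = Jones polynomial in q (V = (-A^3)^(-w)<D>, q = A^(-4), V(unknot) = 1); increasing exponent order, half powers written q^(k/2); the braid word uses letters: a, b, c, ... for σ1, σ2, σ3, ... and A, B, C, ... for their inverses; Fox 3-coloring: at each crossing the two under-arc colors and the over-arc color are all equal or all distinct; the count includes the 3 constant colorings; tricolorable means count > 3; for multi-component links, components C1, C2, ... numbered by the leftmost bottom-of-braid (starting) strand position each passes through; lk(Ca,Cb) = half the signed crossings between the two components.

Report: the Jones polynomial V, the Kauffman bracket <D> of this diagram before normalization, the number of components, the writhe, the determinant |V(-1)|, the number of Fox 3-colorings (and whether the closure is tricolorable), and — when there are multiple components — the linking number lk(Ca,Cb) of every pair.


Jones polynomial: V(q) = q^-4 - 2q^-3 + 3q^-2 - 4q^-1 + 5 - 4q + 3q^2 - 2q^3 + q^4
<D> = -A^-19 + 2A^-15 - 3A^-11 + 4A^-7 - 5A^-3 + 4A - 3A^5 + 2A^9 - A^13; writhe -1
components 1, writhe -1 (11 crossings)
3-colorings: 3 of 3^11, det 25 — not tricolorable
note: |V(-1)| = 25: so not tricolorable, since 3 does not divide 25


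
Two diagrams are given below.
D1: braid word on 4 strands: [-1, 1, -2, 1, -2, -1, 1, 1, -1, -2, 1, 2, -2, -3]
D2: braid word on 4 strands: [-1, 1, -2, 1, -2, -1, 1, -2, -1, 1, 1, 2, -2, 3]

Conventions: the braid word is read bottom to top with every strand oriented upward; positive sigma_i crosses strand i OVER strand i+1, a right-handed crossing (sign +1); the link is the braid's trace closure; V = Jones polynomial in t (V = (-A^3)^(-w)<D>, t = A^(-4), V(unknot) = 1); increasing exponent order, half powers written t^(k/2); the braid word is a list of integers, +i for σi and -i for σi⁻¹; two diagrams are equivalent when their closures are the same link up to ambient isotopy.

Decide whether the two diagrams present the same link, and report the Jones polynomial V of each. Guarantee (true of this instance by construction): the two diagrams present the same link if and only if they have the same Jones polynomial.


equivalent: yes
V(D1) = t^(-7/2) - 2t^(-5/2) + t^(-3/2) - 2t^(-1/2) + t^(1/2) - t^(3/2)  (w -2, c 14, <D> = -A^-12 + A^-8 - 2A^-4 + 1 - 2A^4 + A^8)
V(D2) = t^(-7/2) - 2t^(-5/2) + t^(-3/2) - 2t^(-1/2) + t^(1/2) - t^(3/2)  [14 crossings, <D> = -A^-6 + A^-2 - 2A^2 + A^6 - 2A^10 + A^14, w = 0]
key observation: D2 (14 crossings) and D1 (14) are Markov-related braid presentations


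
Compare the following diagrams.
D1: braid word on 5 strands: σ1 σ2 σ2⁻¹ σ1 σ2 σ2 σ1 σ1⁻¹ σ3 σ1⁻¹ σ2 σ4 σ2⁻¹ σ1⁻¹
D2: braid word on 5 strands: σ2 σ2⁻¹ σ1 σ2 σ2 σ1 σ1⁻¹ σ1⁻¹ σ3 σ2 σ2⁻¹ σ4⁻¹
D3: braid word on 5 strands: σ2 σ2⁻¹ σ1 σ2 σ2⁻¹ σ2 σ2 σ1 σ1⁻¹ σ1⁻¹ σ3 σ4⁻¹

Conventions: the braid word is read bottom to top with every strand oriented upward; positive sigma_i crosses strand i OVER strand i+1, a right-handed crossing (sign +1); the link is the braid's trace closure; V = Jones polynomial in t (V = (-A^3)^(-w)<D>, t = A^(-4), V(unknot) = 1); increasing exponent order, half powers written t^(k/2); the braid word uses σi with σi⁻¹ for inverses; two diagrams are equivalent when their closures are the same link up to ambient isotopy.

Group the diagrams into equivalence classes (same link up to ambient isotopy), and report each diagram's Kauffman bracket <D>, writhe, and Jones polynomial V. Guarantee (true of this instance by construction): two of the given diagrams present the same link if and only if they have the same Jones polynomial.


classes: {D1, D2, D3}
V(D1) = 1 + t + t^2 + t^3  [14 crossings, <D> = 1 + A^4 + A^8 + A^12, w = +4]
V(D2) = 1 + t + t^2 + t^3  [12 crossings, <D> = A^-6 + A^-2 + A^2 + A^6, w = +2]
D3 (bracket A^-6 + A^-2 + A^2 + A^6; 12 crossings at w = +2): V = 1 + t + t^2 + t^3
note: all 3 diagrams share one V(t), hence one class


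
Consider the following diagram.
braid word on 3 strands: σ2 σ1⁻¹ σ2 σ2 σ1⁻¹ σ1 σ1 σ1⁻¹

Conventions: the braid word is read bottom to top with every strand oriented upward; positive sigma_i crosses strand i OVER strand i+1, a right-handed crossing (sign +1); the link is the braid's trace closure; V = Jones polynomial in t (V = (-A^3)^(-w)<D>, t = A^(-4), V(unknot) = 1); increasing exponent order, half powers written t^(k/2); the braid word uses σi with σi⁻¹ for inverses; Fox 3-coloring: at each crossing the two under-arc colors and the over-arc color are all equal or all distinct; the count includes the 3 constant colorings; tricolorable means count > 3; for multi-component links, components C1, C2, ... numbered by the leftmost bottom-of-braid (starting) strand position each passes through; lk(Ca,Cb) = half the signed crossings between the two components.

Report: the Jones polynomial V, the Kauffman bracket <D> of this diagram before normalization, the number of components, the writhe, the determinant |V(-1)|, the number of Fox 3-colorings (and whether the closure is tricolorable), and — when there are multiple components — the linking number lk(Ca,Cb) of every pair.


V = t + t^3 - t^4
<D> = -A^-10 + A^-6 + A^2 (w = +2)
1 component over 8 crossings, w = +2
9 Fox colorings among 3^8, |V(-1)| = 3: tricolorable
why: w = +2 shifts under R1 moves; the (-A^3)^(-2) factor cancels that in V


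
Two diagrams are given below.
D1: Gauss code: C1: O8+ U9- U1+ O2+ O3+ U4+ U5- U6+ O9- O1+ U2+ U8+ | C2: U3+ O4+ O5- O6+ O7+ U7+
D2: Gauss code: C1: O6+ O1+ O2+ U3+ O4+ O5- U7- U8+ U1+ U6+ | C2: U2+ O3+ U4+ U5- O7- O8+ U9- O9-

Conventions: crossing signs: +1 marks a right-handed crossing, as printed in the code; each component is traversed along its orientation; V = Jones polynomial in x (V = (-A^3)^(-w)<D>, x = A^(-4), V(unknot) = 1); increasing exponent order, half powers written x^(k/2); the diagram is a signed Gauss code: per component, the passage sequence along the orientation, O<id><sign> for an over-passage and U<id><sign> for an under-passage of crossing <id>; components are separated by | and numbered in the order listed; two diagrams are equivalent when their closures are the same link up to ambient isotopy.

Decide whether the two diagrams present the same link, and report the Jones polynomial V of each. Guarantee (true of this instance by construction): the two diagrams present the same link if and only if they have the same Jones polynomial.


same link: yes
V(D1) = -x^(1/2) - x^(5/2)  [9 crossings, <D> = A^5 + A^13, w = +5]
V(D2) = -x^(1/2) - x^(5/2)  (w +3, c 9, <D> = A^-1 + A^7)
note: from 9 to 9 crossings by R-moves: one link, two diagrams


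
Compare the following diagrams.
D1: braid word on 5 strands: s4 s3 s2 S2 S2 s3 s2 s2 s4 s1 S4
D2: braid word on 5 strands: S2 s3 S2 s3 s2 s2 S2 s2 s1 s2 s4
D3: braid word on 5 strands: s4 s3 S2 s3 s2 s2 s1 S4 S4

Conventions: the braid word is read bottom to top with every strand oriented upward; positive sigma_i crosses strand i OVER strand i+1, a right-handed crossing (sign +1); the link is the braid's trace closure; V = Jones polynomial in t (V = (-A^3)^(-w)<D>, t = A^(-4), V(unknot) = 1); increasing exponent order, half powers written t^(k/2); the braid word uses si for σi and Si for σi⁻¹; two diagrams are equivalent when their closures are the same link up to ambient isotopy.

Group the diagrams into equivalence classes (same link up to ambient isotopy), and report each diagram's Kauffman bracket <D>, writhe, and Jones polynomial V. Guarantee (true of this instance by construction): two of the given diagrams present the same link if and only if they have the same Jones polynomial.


equivalence classes: {D1, D2, D3}
D1 (bracket A^-3 + A^5 - A^9 + A^13; 11 crossings at w = +5): V = -t^(1/2) + t^(3/2) - t^(5/2) - t^(9/2)
D2 (bracket A^-3 + A^5 - A^9 + A^13; 11 crossings at w = +5): V = -t^(1/2) + t^(3/2) - t^(5/2) - t^(9/2)
V(D3) = -t^(1/2) + t^(3/2) - t^(5/2) - t^(9/2)  (w +3, c 9, <D> = A^-9 + A^-1 - A^3 + A^7)
observation: all 3 diagrams share one V(t), hence one class


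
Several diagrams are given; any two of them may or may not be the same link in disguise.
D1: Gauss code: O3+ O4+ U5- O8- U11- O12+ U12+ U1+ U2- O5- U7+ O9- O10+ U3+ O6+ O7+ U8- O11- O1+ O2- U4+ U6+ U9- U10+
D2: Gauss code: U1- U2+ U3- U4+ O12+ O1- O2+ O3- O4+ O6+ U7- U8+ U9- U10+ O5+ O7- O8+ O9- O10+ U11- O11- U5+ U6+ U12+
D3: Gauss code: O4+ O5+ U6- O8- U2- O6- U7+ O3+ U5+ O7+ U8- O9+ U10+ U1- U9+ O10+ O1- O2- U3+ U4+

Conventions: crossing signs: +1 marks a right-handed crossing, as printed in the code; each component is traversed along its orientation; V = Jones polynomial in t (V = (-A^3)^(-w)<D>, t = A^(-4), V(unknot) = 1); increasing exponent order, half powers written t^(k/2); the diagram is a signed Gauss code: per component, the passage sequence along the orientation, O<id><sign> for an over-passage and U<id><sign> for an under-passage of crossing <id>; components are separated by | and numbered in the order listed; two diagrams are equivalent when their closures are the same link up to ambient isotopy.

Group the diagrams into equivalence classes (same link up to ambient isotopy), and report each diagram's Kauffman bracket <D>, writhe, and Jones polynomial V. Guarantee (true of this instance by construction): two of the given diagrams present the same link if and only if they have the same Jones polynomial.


grouping into links: {D1, D3} | {D2}
V(D1) = -t^-3 + 2t^-2 - 2t^-1 + 3 - 2t + 2t^2 - t^3  (w +2, c 12, <D> = -A^-6 + 2A^-2 - 2A^2 + 3A^6 - 2A^10 + 2A^14 - A^18)
V(D2) = 1  (w +2, c 12, <D> = A^6)
V(D3) = -t^-3 + 2t^-2 - 2t^-1 + 3 - 2t + 2t^2 - t^3  [10 crossings, <D> = -A^-6 + 2A^-2 - 2A^2 + 3A^6 - 2A^10 + 2A^14 - A^18, w = +2]
why: 2 values of V(t) split the 3 diagrams


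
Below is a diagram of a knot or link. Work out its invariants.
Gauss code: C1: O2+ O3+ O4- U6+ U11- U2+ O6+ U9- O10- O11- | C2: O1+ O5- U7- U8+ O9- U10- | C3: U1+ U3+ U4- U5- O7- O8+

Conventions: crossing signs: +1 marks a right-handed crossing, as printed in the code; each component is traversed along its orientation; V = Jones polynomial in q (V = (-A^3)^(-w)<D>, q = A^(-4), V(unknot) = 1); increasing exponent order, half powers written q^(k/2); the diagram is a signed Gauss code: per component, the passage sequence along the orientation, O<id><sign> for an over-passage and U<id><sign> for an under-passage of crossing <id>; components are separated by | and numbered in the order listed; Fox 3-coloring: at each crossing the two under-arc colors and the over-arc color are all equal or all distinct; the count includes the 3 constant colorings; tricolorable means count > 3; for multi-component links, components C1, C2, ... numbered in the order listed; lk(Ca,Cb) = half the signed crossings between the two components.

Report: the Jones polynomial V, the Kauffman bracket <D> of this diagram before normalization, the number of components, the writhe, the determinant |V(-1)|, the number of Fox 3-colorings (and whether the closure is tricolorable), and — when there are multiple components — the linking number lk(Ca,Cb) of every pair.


V = q^-3 + q^-2 + q^-1 + 1
<D> = -A^-3 - A - A^5 - A^9 (w = -1)
3 components over 11 crossings, w = -1
lk(C1,C2): -1
lk(C1,C3) = 0
linking number lk(C2,C3) = 0
9 Fox colorings among 3^11, |V(-1)| = 0: tricolorable
why: det 0 = |V(-1)|; divisible by 3, so tricolorable


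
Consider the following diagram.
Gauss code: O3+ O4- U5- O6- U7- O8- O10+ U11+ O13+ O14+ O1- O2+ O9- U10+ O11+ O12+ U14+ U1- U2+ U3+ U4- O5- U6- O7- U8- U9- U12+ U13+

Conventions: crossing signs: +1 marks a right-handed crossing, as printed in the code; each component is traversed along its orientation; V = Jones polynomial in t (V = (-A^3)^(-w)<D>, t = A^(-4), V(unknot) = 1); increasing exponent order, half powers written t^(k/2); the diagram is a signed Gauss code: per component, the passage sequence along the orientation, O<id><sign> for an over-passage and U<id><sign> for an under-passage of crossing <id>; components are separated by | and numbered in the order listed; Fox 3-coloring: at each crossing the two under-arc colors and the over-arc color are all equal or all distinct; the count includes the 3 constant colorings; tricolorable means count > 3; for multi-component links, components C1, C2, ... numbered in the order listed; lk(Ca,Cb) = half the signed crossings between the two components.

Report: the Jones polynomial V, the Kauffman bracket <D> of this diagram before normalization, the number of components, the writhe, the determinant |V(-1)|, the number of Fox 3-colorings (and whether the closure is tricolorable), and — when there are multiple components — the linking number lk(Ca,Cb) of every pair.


V = -t^-3 + t^-2 - t^-1 + 3 - t + t^2 - t^3
<D> = -A^-12 + A^-8 - A^-4 + 3 - A^4 + A^8 - A^12 (w = 0)
1 component over 14 crossings, w = 0
27 Fox colorings among 3^14, |V(-1)| = 9: tricolorable
why: det 9 = |V(-1)|; divisible by 3, so tricolorable


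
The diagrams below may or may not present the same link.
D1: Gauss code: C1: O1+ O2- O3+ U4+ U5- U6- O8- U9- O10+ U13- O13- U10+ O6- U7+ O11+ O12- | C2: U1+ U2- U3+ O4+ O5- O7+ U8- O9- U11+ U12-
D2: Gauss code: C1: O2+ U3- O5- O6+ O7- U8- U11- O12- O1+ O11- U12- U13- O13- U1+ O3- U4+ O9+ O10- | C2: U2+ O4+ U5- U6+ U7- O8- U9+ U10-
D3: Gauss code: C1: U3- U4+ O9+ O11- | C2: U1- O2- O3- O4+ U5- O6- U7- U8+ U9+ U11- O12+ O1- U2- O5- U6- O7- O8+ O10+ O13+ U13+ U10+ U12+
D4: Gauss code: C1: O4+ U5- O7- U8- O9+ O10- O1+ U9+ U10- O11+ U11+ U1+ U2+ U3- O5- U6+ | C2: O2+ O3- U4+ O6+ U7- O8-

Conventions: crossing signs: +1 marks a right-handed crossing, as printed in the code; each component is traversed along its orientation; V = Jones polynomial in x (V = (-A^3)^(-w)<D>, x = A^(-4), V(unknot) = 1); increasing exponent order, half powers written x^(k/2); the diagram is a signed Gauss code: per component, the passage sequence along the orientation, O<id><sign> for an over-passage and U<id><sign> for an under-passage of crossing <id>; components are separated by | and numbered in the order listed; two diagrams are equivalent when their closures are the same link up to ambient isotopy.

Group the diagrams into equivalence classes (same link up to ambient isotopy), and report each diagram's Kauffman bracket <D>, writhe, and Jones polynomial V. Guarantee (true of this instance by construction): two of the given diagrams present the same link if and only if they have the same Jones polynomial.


grouping into links: {D1, D2, D4} | {D3}
V(D1) = x^(-7/2) - 2x^(-5/2) + x^(-3/2) - 2x^(-1/2) + x^(1/2) - x^(3/2)  (w -1, c 13, <D> = A^-9 - A^-5 + 2A^-1 - A^3 + 2A^7 - A^11)
V(D2) = x^(-7/2) - 2x^(-5/2) + x^(-3/2) - 2x^(-1/2) + x^(1/2) - x^(3/2)  [13 crossings, <D> = A^-15 - A^-11 + 2A^-7 - A^-3 + 2A - A^5, w = -3]
V(D3) = x^(-9/2) - x^(-5/2) - x^(-3/2) - x^(-1/2)  [13 crossings, <D> = A^-1 + A^3 + A^7 - A^15, w = -1]
V(D4) = x^(-7/2) - 2x^(-5/2) + x^(-3/2) - 2x^(-1/2) + x^(1/2) - x^(3/2)  [11 crossings, <D> = A^-3 - A + 2A^5 - A^9 + 2A^13 - A^17, w = +1]
why: 2 values of V(x) split the 4 diagrams


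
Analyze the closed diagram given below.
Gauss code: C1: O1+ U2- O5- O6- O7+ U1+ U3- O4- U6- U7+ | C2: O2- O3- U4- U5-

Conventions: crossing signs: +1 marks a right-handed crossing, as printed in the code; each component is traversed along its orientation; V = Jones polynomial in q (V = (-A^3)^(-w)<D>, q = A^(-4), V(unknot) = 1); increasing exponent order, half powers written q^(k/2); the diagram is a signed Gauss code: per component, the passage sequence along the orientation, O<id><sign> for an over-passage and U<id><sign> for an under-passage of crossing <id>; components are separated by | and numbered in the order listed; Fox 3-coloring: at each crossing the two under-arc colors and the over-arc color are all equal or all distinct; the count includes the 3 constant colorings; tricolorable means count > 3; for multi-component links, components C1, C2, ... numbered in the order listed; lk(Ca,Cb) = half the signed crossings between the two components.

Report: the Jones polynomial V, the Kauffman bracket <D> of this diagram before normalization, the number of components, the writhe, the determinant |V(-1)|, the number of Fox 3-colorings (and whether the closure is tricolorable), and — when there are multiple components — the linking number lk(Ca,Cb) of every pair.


V(q) = -q^(-9/2) - q^(-5/2) + q^(-3/2) - q^(-1/2)
bracket: A^-7 - A^-3 + A + A^9, w = -3
2 components, writhe -3, over 7 crossings
lk(C1,C2) = -2
det 4, colorings 3 of 3^7 — not tricolorable
observation: the 1 component pair carries total linking -2


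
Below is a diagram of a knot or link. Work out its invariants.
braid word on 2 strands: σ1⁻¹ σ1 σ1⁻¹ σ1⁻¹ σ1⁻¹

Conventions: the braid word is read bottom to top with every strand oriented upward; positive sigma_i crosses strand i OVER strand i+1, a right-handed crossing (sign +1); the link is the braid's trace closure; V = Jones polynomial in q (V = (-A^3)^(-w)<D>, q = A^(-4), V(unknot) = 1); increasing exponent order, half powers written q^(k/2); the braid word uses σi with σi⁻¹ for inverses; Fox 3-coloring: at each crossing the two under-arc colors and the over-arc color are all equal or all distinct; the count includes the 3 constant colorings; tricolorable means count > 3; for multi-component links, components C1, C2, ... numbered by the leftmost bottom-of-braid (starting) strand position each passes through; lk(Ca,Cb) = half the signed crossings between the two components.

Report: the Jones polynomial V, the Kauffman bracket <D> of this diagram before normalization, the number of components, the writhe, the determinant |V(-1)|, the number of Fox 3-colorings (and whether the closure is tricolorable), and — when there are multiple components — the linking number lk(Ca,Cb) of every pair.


V(q) = -q^-4 + q^-3 + q^-1
bracket: -A^-5 - A^3 + A^7, w = -3
1 component, writhe -3, over 5 crossings
det 3, colorings 9 of 3^5 — tricolorable
observation: |V(-1)| = 3: so tricolorable, since 3 divides 3


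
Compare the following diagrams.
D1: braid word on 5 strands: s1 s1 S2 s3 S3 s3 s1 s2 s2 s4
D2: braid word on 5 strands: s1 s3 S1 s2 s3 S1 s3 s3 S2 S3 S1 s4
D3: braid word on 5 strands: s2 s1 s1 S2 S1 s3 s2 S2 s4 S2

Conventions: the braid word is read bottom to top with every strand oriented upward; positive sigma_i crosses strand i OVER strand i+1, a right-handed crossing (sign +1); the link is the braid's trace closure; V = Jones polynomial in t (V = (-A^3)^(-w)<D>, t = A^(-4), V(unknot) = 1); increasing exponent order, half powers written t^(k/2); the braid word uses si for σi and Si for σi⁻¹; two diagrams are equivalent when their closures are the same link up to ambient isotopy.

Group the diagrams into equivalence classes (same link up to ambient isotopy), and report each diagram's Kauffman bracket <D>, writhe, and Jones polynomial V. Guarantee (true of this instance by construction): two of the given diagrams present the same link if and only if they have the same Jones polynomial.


grouping into links: {D1} | {D2} | {D3}
V(D1) = t - t^2 + 2t^3 - t^4 + t^5 - t^6  (w +6, c 10, <D> = -A^-6 + A^-2 - A^2 + 2A^6 - A^10 + A^14)
V(D2) = t + t^3 - t^4  [12 crossings, <D> = -A^-10 + A^-6 + A^2, w = +2]
V(D3) = 1  [10 crossings, <D> = A^6, w = +2]
why: 3 values of V(t) split the 3 diagrams


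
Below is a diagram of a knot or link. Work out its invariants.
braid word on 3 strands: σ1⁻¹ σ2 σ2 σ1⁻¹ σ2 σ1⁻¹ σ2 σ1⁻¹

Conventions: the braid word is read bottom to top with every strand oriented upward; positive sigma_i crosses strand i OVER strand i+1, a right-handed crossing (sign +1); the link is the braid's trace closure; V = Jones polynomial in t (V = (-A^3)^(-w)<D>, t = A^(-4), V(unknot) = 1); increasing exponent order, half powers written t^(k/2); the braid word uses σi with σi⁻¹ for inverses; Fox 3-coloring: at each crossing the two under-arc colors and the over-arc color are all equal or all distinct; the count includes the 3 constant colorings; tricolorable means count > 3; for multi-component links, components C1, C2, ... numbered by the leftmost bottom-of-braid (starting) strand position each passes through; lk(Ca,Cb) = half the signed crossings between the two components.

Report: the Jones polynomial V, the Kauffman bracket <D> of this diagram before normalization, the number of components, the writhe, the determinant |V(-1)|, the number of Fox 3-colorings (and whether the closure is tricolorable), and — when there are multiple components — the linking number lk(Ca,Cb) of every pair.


V = t^-4 - 3t^-3 + 5t^-2 - 6t^-1 + 7 - 6t + 5t^2 - 3t^3 + t^4
<D> = A^-16 - 3A^-12 + 5A^-8 - 6A^-4 + 7 - 6A^4 + 5A^8 - 3A^12 + A^16 (w = 0)
1 component over 8 crossings, w = 0
3 Fox colorings among 3^8, |V(-1)| = 37: not tricolorable
why: w = 0 (over 8 crossings) is diagram-only; (-A^3)^(0) removes it from V


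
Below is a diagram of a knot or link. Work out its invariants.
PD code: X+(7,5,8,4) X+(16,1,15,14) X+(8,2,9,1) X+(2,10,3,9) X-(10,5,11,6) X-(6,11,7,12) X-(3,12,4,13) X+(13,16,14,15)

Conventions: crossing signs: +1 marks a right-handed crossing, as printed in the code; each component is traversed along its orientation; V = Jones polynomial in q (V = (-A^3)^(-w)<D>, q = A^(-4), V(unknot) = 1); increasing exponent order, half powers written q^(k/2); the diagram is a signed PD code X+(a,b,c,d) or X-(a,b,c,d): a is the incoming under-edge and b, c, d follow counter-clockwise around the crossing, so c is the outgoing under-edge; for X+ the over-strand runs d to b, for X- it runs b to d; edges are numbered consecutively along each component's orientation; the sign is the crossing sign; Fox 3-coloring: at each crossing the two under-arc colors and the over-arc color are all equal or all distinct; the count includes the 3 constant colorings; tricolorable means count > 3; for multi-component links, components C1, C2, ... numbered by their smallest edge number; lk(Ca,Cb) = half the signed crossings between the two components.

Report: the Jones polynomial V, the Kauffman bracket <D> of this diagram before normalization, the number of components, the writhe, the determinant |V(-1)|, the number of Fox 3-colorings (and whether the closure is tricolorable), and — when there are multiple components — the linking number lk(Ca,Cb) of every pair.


V = -q^(-3/2) + q^(-1/2) - 2q^(1/2) + 2q^(3/2) - 2q^(5/2) + q^(7/2) - q^(9/2)
<D> = -A^-12 + A^-8 - 2A^-4 + 2 - 2A^4 + A^8 - A^12 (w = +2)
2 components over 8 crossings, w = +2
lk(C1,C2): +1
3 Fox colorings among 3^8, |V(-1)| = 10: not tricolorable
why: the span of V is 6, within the link bound 8 + 2 - 1


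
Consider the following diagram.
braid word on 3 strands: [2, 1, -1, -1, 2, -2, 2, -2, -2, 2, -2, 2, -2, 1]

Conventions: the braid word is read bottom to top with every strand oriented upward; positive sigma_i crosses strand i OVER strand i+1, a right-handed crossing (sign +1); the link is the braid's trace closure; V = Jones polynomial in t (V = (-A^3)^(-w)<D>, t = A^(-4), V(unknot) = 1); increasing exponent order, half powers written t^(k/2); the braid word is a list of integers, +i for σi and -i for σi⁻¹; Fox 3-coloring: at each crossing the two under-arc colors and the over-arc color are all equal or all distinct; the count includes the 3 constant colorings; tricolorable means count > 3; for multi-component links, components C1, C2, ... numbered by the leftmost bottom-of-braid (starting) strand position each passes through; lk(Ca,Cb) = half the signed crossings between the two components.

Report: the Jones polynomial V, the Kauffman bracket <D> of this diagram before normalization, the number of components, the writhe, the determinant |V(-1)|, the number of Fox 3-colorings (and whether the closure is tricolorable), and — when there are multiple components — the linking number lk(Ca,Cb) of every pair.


V(t) = 1
bracket: 1, w = 0
1 component, writhe 0, over 14 crossings
det 1, colorings 3 of 3^14 — not tricolorable
observation: w = 0 shifts under R1 moves; the (-A^3)^(0) factor cancels that in V


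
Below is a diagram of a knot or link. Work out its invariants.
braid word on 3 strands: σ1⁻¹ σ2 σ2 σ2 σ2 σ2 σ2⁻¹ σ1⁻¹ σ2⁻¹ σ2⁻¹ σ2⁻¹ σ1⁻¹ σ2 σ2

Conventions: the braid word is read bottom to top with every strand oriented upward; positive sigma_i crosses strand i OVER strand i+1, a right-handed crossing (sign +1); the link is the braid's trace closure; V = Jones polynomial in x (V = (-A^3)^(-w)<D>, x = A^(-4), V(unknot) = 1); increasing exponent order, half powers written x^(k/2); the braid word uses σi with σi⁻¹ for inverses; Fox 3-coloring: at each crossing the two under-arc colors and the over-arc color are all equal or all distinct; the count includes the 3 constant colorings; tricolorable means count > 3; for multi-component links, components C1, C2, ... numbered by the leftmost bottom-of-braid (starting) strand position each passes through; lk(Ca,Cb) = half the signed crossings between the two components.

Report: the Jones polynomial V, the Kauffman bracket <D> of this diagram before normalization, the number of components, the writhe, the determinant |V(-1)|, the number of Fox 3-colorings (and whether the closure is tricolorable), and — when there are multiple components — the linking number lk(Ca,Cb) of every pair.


V(x) = x^-5 - 2x^-4 + 3x^-3 - 4x^-2 + 5x^-1 - 5 + 5x - 4x^2 + 3x^3 - 2x^4 + x^5
bracket: A^-20 - 2A^-16 + 3A^-12 - 4A^-8 + 5A^-4 - 5 + 5A^4 - 4A^8 + 3A^12 - 2A^16 + A^20, w = 0
1 component, writhe 0, over 14 crossings
det 35, colorings 3 of 3^14 — not tricolorable
observation: free reduction leaves σ1⁻¹ σ2 σ2 σ2 σ2 σ1⁻¹ σ2⁻¹ σ2⁻¹ σ2⁻¹ σ1⁻¹ σ2 σ2 of the original 14 letters


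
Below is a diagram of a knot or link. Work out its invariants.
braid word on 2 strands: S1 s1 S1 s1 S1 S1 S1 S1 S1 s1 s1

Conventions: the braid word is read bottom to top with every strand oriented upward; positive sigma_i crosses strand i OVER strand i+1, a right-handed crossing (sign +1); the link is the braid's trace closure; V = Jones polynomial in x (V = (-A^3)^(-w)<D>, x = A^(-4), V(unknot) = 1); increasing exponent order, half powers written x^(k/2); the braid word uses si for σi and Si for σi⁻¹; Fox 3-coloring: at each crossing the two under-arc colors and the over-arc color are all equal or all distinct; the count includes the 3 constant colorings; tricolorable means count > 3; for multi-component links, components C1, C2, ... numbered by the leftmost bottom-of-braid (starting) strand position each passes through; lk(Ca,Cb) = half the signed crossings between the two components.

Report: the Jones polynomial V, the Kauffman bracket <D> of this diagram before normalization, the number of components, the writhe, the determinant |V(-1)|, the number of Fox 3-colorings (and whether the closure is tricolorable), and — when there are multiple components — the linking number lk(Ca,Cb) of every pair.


Jones polynomial: V(x) = -x^-4 + x^-3 + x^-1
<D> = -A^-5 - A^3 + A^7; writhe -3
components 1, writhe -3 (11 crossings)
3-colorings: 9 of 3^11, det 3 — tricolorable
note: w = -3 shifts under R1 moves; the (-A^3)^(3) factor cancels that in V


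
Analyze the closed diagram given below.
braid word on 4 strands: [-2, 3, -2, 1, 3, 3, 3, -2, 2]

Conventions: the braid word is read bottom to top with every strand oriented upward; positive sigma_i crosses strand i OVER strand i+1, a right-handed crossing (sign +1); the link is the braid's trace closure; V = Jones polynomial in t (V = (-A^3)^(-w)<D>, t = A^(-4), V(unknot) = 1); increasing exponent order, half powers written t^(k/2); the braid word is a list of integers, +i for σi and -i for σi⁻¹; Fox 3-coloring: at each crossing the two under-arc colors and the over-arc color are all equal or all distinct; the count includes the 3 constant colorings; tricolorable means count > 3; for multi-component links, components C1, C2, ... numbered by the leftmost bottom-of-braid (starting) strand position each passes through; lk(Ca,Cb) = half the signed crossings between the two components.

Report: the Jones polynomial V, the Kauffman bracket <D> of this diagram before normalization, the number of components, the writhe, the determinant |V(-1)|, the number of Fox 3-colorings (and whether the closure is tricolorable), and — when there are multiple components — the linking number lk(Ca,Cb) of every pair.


Jones polynomial: V(t) = t^-1 - 1 + 2t - 2t^2 + 2t^3 - 2t^4 + t^5
<D> = -A^-11 + 2A^-7 - 2A^-3 + 2A - 2A^5 + A^9 - A^13; writhe +3
components 1, writhe +3 (9 crossings)
3-colorings: 3 of 3^9, det 11 — not tricolorable
note: w = +3 shifts under R1 moves; the (-A^3)^(-3) factor cancels that in V


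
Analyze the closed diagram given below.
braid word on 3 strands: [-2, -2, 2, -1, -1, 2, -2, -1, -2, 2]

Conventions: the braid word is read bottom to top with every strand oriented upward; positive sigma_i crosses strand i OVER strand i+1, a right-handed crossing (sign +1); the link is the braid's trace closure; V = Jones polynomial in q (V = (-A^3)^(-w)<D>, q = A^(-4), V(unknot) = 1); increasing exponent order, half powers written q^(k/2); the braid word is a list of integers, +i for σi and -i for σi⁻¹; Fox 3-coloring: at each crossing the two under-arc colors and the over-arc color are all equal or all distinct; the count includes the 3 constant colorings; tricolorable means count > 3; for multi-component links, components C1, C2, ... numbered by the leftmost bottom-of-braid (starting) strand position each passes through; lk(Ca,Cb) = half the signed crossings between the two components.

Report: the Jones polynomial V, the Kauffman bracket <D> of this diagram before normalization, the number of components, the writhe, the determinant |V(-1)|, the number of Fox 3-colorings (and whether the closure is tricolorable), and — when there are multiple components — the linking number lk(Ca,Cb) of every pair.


V = -q^-4 + q^-3 + q^-1
<D> = A^-8 + 1 - A^4 (w = -4)
1 component over 10 crossings, w = -4
9 Fox colorings among 3^10, |V(-1)| = 3: tricolorable
why: the span of V is 3, forcing >= 3 crossings in any diagram


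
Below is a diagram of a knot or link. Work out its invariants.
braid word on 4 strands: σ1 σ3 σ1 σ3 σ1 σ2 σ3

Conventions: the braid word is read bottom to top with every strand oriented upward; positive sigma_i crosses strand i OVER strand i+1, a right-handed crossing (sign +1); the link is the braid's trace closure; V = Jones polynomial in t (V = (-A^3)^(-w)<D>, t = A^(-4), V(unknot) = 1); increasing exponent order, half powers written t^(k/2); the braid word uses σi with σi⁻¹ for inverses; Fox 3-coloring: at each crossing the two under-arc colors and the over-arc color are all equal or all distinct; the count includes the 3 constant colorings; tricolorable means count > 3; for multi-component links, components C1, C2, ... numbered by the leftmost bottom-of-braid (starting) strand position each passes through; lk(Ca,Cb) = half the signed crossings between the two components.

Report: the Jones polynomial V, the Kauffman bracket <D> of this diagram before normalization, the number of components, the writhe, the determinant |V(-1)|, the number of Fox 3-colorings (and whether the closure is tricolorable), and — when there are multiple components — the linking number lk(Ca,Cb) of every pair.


Jones polynomial: V(t) = t^2 + 2t^4 - 2t^5 + t^6 - 2t^7 + t^8
<D> = -A^-11 + 2A^-7 - A^-3 + 2A - 2A^5 - A^13; writhe +7
components 1, writhe +7 (7 crossings)
3-colorings: 27 of 3^7, det 9 — tricolorable
note: w = +7 shifts under R1 moves; the (-A^3)^(-7) factor cancels that in V


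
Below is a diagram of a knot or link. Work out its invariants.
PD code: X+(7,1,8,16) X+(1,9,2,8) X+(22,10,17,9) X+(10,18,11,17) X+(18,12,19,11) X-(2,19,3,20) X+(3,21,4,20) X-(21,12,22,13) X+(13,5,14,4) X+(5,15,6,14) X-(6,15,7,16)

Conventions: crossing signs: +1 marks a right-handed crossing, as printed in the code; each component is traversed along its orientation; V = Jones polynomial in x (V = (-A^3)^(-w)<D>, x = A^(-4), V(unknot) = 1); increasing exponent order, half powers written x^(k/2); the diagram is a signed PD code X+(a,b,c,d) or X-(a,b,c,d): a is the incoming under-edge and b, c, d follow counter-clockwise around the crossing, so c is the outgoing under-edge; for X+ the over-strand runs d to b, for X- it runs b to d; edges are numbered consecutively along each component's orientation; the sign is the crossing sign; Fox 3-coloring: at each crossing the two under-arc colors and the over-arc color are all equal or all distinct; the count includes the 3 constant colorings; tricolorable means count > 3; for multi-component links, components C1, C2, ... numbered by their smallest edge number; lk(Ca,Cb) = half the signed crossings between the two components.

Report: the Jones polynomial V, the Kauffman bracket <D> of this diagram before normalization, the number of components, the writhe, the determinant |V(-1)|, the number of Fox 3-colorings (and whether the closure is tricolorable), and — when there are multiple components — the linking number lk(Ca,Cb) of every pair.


Jones polynomial: V(x) = -x^(3/2) - 2x^(7/2) + x^(9/2) - x^(11/2) + x^(13/2)
<D> = -A^-11 + A^-7 - A^-3 + 2A + A^9; writhe +5
components 2, writhe +5 (11 crossings)
linking number lk(C1,C2) = +1
3-colorings: 9 of 3^11, det 6 — tricolorable
note: w = +5 shifts under R1 moves; the (-A^3)^(-5) factor cancels that in V


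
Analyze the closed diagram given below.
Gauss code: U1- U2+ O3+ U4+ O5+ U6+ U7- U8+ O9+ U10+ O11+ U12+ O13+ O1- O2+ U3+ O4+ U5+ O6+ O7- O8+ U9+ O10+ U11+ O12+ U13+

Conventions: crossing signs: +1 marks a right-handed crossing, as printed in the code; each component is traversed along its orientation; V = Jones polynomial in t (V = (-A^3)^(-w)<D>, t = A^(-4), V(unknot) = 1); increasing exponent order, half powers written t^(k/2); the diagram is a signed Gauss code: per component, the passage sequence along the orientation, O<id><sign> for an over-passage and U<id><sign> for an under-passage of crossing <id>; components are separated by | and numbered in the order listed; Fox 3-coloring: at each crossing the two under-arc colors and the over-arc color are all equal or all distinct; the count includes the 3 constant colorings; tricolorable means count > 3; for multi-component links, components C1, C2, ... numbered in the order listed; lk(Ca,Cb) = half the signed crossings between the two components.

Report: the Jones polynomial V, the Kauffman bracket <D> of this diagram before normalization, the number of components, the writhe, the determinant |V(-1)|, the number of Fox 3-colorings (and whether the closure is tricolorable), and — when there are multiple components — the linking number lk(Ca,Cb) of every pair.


Jones polynomial: V(t) = t^4 + t^6 - t^7 + t^8 - t^9 + t^10 - t^11 + t^12 - t^13
<D> = A^-25 - A^-21 + A^-17 - A^-13 + A^-9 - A^-5 + A^-1 - A^3 - A^11; writhe +9
components 1, writhe +9 (13 crossings)
3-colorings: 9 of 3^13, det 9 — tricolorable
note: V spans 9 powers of t: at least 9 crossings in any diagram


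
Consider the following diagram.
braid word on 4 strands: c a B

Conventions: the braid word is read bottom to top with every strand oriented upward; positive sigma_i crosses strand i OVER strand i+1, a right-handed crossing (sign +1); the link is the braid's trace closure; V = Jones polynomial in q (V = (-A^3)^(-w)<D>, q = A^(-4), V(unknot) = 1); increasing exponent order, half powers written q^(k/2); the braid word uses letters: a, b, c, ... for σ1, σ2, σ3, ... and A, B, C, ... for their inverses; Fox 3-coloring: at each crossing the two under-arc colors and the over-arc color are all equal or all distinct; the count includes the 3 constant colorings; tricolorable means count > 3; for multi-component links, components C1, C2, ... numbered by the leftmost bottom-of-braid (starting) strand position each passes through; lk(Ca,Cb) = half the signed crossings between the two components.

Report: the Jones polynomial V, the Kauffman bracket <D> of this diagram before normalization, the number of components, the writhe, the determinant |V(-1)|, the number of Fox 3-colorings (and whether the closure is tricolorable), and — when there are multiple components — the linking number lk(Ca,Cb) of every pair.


V = 1
<D> = -A^3 (w = +1)
1 component over 3 crossings, w = +1
3 Fox colorings among 3^3, |V(-1)| = 1: not tricolorable
why: w = +1 (over 3 crossings) is diagram-only; (-A^3)^(-1) removes it from V


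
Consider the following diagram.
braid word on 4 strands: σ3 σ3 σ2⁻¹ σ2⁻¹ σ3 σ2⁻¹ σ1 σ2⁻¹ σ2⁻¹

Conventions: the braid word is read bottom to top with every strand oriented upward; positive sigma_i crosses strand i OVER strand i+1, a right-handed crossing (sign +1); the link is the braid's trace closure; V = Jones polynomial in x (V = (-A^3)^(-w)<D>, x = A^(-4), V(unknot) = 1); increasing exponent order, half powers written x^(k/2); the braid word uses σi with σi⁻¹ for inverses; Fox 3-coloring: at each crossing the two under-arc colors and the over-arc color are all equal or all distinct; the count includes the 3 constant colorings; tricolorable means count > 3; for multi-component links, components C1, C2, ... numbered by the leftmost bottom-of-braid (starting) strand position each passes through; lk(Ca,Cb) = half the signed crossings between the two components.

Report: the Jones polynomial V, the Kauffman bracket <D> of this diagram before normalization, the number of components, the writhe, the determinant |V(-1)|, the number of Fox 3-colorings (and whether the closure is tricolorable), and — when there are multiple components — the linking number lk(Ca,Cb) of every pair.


Jones polynomial: V(x) = -x^-6 + 2x^-5 - 4x^-4 + 5x^-3 - 4x^-2 + 5x^-1 - 3 + 2x - x^2
<D> = A^-11 - 2A^-7 + 3A^-3 - 5A + 4A^5 - 5A^9 + 4A^13 - 2A^17 + A^21; writhe -1
components 1, writhe -1 (9 crossings)
3-colorings: 9 of 3^9, det 27 — tricolorable
note: V spans 8 powers of x: at least 8 crossings in any diagram


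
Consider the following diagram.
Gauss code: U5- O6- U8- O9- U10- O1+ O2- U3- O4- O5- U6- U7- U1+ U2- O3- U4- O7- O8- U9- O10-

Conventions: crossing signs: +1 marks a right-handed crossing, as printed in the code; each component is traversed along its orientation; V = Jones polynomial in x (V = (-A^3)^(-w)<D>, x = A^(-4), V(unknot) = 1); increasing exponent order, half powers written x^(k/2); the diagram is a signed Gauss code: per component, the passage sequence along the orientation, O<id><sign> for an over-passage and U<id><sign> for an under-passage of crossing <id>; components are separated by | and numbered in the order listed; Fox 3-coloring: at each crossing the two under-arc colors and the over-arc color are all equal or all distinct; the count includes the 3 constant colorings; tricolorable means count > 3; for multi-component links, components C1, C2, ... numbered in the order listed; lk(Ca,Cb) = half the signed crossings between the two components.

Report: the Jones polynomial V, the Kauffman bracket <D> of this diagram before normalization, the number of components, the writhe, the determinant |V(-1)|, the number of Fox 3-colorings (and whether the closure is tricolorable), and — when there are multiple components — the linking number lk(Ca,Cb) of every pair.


Jones polynomial: V(x) = -x^-8 + x^-5 + x^-3
<D> = A^-12 + A^-4 - A^8; writhe -8
components 1, writhe -8 (10 crossings)
3-colorings: 9 of 3^10, det 3 — tricolorable
note: w = -8 shifts under R1 moves; the (-A^3)^(8) factor cancels that in V


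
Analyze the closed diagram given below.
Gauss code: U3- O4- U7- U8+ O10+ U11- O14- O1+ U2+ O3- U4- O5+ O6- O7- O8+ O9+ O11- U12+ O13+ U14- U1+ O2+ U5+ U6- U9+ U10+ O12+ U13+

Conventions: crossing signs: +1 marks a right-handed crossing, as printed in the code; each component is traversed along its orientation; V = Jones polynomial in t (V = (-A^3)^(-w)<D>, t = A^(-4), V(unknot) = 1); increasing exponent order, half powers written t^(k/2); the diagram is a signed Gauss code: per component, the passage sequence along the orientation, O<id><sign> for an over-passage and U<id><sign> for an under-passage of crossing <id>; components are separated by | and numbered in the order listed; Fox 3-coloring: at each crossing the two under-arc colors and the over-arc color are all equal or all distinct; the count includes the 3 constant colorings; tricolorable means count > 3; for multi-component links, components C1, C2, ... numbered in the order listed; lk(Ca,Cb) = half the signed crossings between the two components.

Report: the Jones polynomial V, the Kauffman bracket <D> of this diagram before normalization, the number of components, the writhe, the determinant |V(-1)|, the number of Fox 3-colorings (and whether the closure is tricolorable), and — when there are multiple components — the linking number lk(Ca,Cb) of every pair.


V = -t^-1 + 2 - t + 2t^2 - t^3 + t^4 - t^5
<D> = -A^-14 + A^-10 - A^-6 + 2A^-2 - A^2 + 2A^6 - A^10 (w = +2)
1 component over 14 crossings, w = +2
9 Fox colorings among 3^14, |V(-1)| = 9: tricolorable
why: det 9 = |V(-1)|; divisible by 3, so tricolorable
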